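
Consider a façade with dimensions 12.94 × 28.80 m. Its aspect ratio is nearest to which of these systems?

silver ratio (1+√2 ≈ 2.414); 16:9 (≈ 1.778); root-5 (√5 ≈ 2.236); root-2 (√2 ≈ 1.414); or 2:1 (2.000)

28.80/12.94 ≈ 2.226. Nearest candidates are root-5 (2.236, off by 0.010) and silver ratio (2.414, off by 0.188).

root-5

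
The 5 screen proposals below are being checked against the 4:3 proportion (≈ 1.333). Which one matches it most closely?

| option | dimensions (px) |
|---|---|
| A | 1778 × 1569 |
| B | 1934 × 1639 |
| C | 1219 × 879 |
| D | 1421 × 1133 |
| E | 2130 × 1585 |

E

Target 4:3 ≈ 1.333.
A: 1.133 (Δ0.200)  B: 1.180 (Δ0.153)  C: 1.387 (Δ0.054)  D: 1.254 (Δ0.079)  E: 1.344 (Δ0.011)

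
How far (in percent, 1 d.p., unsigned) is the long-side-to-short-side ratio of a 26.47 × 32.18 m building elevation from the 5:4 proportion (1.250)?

2.7%

Ratio = 32.18 / 26.47 ≈ 1.2157.
Ideal 5:4 = 1.2500. |1.2157 − 1.2500| / 1.2500 ≈ 2.74% → 2.7%.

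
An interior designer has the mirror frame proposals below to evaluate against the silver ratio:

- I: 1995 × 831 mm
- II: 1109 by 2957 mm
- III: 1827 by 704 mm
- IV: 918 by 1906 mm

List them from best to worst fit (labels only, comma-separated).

I, III, II, IV

Ratios: I = 1995 / 831 ≈ 2.401; II = 2957 / 1109 ≈ 2.666; III = 1827 / 704 ≈ 2.595; IV = 1906 / 918 ≈ 2.076.
|Δ from 2.414|: I 0.013; II 0.252; III 0.181; IV 0.338.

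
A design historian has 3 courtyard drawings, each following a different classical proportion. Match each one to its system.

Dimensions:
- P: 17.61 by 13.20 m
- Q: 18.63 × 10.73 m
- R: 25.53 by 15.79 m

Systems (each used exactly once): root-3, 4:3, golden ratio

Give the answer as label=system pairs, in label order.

Ratios: P ≈ 1.334; Q ≈ 1.736; R ≈ 1.617.
Targets: root-3 ≈ 1.732; 4:3 ≈ 1.333; golden ratio ≈ 1.618.

P=4:3, Q=root-3, R=golden ratio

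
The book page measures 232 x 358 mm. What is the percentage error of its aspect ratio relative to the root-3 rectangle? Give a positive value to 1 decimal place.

Ratio = 358 / 232 ≈ 1.5431.
Ideal root-3 ≈ 1.7321. |1.5431 − 1.7321| / 1.7321 ≈ 10.91% → 10.9%.

10.9%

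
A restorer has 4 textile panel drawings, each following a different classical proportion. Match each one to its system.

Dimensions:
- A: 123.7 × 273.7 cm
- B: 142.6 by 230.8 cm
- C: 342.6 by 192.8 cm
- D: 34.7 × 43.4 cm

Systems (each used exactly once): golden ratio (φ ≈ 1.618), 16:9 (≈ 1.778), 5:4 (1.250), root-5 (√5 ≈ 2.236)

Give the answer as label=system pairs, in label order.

A=root-5, B=golden ratio, C=16:9, D=5:4

Ratios: A ≈ 2.213; B ≈ 1.619; C ≈ 1.777; D ≈ 1.251.
Targets: golden ratio ≈ 1.618; 16:9 ≈ 1.778; 5:4 ≈ 1.250; root-5 ≈ 2.236.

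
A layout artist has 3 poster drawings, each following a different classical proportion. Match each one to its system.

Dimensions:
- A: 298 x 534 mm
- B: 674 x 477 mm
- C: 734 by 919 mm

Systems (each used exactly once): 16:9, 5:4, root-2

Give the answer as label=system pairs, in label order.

A=16:9, B=root-2, C=5:4

A = 534/298 ≈ 1.792 → 16:9 (1.778)
B = 674/477 ≈ 1.413 → root-2 (1.414)
C = 919/734 ≈ 1.252 → 5:4 (1.250)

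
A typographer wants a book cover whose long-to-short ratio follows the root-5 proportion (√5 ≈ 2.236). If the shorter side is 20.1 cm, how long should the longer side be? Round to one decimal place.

44.9 cm

root-5 ≈ 2.23607.
Longer side = 20.1 × 2.23607 ≈ 44.945 → 44.9 cm.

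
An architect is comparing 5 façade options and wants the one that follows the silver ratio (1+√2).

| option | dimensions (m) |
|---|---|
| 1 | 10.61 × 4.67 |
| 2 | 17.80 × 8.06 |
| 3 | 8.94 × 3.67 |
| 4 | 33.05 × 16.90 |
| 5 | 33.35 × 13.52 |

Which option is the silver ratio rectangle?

3

Target silver ratio ≈ 2.414.
1: 2.272 (Δ0.142)  2: 2.208 (Δ0.206)  3: 2.436 (Δ0.022)  4: 1.956 (Δ0.458)  5: 2.467 (Δ0.053)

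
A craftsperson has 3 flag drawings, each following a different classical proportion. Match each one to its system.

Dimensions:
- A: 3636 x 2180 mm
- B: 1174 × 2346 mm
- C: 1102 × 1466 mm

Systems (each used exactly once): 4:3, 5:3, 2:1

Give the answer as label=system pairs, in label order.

Ratios: A ≈ 1.668; B ≈ 1.998; C ≈ 1.330.
Targets: 4:3 ≈ 1.333; 5:3 ≈ 1.667; 2:1 ≈ 2.000.

A=5:3, B=2:1, C=4:3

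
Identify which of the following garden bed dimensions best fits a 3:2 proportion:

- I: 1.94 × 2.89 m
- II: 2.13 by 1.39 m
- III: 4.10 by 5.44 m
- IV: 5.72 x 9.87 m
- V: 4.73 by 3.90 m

I

Ratios (long/short): I ≈ 1.490; II ≈ 1.532; III ≈ 1.327; IV ≈ 1.726; V ≈ 1.213.
3:2 ≈ 1.500; option I is nearest (Δ 0.010).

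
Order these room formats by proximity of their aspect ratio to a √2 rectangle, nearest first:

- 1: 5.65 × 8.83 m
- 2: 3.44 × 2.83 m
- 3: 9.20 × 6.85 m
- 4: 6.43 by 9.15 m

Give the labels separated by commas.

Ratios: 1 = 8.83 / 5.65 ≈ 1.563; 2 = 3.44 / 2.83 ≈ 1.216; 3 = 9.20 / 6.85 ≈ 1.343; 4 = 9.15 / 6.43 ≈ 1.423.
|Δ from 1.414|: 1 0.149; 2 0.198; 3 0.071; 4 0.009.

4, 3, 1, 2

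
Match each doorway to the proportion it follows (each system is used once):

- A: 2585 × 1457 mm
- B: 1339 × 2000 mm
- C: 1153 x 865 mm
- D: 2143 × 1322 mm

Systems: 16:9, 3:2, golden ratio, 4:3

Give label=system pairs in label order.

A=16:9, B=3:2, C=4:3, D=golden ratio

A = 2585/1457 ≈ 1.774 → 16:9 (1.778)
B = 2000/1339 ≈ 1.494 → 3:2 (1.500)
C = 1153/865 ≈ 1.333 → 4:3 (1.333)
D = 2143/1322 ≈ 1.621 → golden ratio (1.618)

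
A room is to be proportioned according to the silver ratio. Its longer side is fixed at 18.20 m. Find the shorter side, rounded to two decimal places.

7.54 m

silver ratio ≈ 2.41421.
Shorter side = 18.20 ÷ 2.41421 ≈ 7.5387 → 7.54 m.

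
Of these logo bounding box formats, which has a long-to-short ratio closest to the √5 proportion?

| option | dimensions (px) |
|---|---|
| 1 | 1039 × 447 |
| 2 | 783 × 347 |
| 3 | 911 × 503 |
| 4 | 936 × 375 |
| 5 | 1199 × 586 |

2

Target root-5 ≈ 2.236.
1: 2.324 (Δ0.088)  2: 2.256 (Δ0.020)  3: 1.811 (Δ0.425)  4: 2.496 (Δ0.260)  5: 2.046 (Δ0.190)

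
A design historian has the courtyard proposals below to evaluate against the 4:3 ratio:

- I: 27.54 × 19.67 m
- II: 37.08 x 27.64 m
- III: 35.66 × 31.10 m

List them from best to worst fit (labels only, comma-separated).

II, I, III

I: 27.54/19.67 ≈ 1.400 → |1.400 − 1.333| = 0.067
II: 37.08/27.64 ≈ 1.342 → |1.342 − 1.333| = 0.009
III: 35.66/31.10 ≈ 1.147 → |1.147 − 1.333| = 0.186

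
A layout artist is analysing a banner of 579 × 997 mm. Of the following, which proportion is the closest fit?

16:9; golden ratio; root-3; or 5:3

root-3

997/579 ≈ 1.722. Nearest candidates are root-3 (1.732, off by 0.010) and 5:3 (1.667, off by 0.055).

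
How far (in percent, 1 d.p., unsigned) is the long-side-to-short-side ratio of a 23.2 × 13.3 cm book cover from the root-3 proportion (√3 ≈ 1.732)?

0.7%

Ratio = 23.2 / 13.3 ≈ 1.7444.
Ideal root-3 ≈ 1.7321. |1.7444 − 1.7321| / 1.7321 ≈ 0.71% → 0.7%.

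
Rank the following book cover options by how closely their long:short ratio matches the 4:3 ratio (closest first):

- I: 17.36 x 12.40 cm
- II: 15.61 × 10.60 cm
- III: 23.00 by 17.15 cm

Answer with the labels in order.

Ratios: I = 17.36 / 12.40 ≈ 1.400; II = 15.61 / 10.60 ≈ 1.473; III = 23.00 / 17.15 ≈ 1.341.
|Δ from 1.333|: I 0.067; II 0.140; III 0.008.

III, I, II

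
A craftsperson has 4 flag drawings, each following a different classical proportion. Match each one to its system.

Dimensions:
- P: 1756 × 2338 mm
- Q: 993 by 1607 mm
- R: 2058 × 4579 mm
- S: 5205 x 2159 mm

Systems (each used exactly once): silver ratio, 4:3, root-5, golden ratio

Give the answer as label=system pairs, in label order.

P = 2338/1756 ≈ 1.331 → 4:3 (1.333)
Q = 1607/993 ≈ 1.618 → golden ratio (1.618)
R = 4579/2058 ≈ 2.225 → root-5 (2.236)
S = 5205/2159 ≈ 2.411 → silver ratio (2.414)

P=4:3, Q=golden ratio, R=root-5, S=silver ratio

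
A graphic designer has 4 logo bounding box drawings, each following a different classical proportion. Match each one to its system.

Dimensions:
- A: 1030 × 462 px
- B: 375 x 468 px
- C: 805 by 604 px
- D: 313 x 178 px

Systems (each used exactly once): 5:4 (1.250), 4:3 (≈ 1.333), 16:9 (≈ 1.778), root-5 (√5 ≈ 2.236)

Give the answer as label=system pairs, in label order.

A=root-5, B=5:4, C=4:3, D=16:9

Ratios: A ≈ 2.229; B ≈ 1.248; C ≈ 1.333; D ≈ 1.758.
Targets: 5:4 ≈ 1.250; 4:3 ≈ 1.333; 16:9 ≈ 1.778; root-5 ≈ 2.236.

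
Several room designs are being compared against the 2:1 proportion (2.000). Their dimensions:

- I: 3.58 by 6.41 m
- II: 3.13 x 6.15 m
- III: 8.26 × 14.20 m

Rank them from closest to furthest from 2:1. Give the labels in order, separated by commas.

Ratios: I = 6.41 / 3.58 ≈ 1.791; II = 6.15 / 3.13 ≈ 1.965; III = 14.20 / 8.26 ≈ 1.719.
|Δ from 2.000|: I 0.209; II 0.035; III 0.281.

II, I, III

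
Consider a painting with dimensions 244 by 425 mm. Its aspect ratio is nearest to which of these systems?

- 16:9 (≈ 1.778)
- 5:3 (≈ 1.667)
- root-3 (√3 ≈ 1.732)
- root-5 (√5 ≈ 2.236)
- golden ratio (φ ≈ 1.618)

root-3

425/244 ≈ 1.742. Nearest candidates are root-3 (1.732, off by 0.010) and 16:9 (1.778, off by 0.036).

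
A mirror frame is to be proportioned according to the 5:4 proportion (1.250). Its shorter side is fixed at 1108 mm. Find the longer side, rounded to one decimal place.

5:4 = 1.25000.
Longer side = 1108 × 1.25000 ≈ 1385.000 → 1385.0 mm.

1385.0 mm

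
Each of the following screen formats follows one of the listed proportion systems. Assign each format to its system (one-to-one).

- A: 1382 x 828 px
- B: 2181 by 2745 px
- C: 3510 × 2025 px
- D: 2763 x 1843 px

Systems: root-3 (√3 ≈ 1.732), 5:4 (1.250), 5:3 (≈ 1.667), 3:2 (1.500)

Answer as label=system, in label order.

A=5:3, B=5:4, C=root-3, D=3:2

Ratios: A ≈ 1.669; B ≈ 1.259; C ≈ 1.733; D ≈ 1.499.
Targets: root-3 ≈ 1.732; 5:4 ≈ 1.250; 5:3 ≈ 1.667; 3:2 ≈ 1.500.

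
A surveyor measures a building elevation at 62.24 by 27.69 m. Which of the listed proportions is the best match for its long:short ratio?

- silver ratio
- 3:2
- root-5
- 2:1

Ratio = 62.24 / 27.69 ≈ 2.248.
Distances: silver ratio 2.414 (Δ 0.166); 3:2 1.500 (Δ 0.748); root-5 2.236 (Δ 0.012); 2:1 2.000 (Δ 0.248).

root-5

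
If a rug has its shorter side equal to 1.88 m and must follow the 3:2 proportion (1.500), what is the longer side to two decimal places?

3:2 = 1.50000.
Longer side = 1.88 × 1.50000 ≈ 2.8200 → 2.82 m.

2.82 m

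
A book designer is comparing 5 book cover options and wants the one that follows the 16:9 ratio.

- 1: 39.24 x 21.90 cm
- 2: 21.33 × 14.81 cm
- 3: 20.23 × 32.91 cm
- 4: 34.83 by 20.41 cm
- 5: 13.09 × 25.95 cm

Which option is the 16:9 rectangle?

1

Target 16:9 ≈ 1.778.
1: 1.792 (Δ0.014)  2: 1.440 (Δ0.338)  3: 1.627 (Δ0.151)  4: 1.707 (Δ0.071)  5: 1.982 (Δ0.204)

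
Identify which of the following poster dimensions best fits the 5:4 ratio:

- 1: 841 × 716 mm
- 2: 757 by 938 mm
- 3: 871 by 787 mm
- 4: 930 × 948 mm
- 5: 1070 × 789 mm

2

Target 5:4 ≈ 1.250.
1: 1.175 (Δ0.075)  2: 1.239 (Δ0.011)  3: 1.107 (Δ0.143)  4: 1.019 (Δ0.231)  5: 1.356 (Δ0.106)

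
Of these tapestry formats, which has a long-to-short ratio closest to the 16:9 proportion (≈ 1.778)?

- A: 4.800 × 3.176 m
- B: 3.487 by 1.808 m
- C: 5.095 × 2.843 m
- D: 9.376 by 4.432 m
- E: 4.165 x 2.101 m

C

Target 16:9 ≈ 1.778.
A: 1.511 (Δ0.267)  B: 1.929 (Δ0.151)  C: 1.792 (Δ0.014)  D: 2.116 (Δ0.338)  E: 1.982 (Δ0.204)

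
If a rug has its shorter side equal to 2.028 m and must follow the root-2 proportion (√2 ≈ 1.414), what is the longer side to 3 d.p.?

root-2 ≈ 1.41421.
Longer side = 2.028 × 1.41421 ≈ 2.86802 → 2.868 m.

2.868 m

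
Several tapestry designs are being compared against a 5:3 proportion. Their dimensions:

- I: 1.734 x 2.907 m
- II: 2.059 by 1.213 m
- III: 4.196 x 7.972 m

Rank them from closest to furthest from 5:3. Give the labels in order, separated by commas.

I: 2.907/1.734 ≈ 1.676 → |1.676 − 1.667| = 0.009
II: 2.059/1.213 ≈ 1.697 → |1.697 − 1.667| = 0.030
III: 7.972/4.196 ≈ 1.900 → |1.900 − 1.667| = 0.233

I, II, III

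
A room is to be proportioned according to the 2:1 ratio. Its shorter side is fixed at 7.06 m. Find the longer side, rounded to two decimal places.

14.12 m

2:1 = 2.00000.
Longer side = 7.06 × 2.00000 ≈ 14.1200 → 14.12 m.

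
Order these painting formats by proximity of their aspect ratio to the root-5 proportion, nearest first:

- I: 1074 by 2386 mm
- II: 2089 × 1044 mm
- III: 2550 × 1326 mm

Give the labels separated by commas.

I: 2386/1074 ≈ 2.222 → |2.222 − 2.236| = 0.014
II: 2089/1044 ≈ 2.001 → |2.001 − 2.236| = 0.235
III: 2550/1326 ≈ 1.923 → |1.923 − 2.236| = 0.313

I, II, III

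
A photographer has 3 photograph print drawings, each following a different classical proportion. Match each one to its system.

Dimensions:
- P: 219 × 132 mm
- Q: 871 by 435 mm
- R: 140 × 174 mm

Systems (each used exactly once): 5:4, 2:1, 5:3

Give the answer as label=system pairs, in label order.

Ratios: P ≈ 1.659; Q ≈ 2.002; R ≈ 1.243.
Targets: 5:4 ≈ 1.250; 2:1 ≈ 2.000; 5:3 ≈ 1.667.

P=5:3, Q=2:1, R=5:4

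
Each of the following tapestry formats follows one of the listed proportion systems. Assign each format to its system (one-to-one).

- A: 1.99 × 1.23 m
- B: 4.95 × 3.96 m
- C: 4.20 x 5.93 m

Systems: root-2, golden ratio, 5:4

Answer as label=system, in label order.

Ratios: A ≈ 1.618; B ≈ 1.250; C ≈ 1.412.
Targets: root-2 ≈ 1.414; golden ratio ≈ 1.618; 5:4 ≈ 1.250.

A=golden ratio, B=5:4, C=root-2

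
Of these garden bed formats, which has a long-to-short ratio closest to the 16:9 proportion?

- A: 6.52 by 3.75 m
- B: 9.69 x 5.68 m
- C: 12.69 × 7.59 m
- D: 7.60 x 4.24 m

D

Ratios (long/short): A ≈ 1.739; B ≈ 1.706; C ≈ 1.672; D ≈ 1.792.
16:9 ≈ 1.778; option D is nearest (Δ 0.014).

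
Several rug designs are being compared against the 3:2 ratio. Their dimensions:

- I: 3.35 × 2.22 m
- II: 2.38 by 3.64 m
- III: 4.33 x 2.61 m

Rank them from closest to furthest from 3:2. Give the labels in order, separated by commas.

I, II, III

I: 3.35/2.22 ≈ 1.509 → |1.509 − 1.500| = 0.009
II: 3.64/2.38 ≈ 1.529 → |1.529 − 1.500| = 0.029
III: 4.33/2.61 ≈ 1.659 → |1.659 − 1.500| = 0.159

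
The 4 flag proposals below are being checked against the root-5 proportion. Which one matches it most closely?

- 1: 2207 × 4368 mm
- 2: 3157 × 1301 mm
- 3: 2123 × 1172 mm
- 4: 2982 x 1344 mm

Target root-5 ≈ 2.236.
1: 1.979 (Δ0.257)  2: 2.427 (Δ0.191)  3: 1.811 (Δ0.425)  4: 2.219 (Δ0.017)

4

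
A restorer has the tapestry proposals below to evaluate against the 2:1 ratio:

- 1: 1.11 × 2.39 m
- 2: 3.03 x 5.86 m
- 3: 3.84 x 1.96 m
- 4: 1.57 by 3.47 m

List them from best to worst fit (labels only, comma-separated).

Ratios: 1 = 2.39 / 1.11 ≈ 2.153; 2 = 5.86 / 3.03 ≈ 1.934; 3 = 3.84 / 1.96 ≈ 1.959; 4 = 3.47 / 1.57 ≈ 2.210.
|Δ from 2.000|: 1 0.153; 2 0.066; 3 0.041; 4 0.210.

3, 2, 1, 4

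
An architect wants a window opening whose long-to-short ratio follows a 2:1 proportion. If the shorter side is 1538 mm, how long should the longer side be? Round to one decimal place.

3076.0 mm

2:1 = 2.00000.
Longer side = 1538 × 2.00000 ≈ 3076.000 → 3076.0 mm.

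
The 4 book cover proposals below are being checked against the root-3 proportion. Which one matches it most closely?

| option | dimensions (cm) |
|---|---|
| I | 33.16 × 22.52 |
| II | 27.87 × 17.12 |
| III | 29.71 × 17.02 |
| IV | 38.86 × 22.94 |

III

Ratios (long/short): I ≈ 1.472; II ≈ 1.628; III ≈ 1.746; IV ≈ 1.694.
root-3 ≈ 1.732; option III is nearest (Δ 0.014).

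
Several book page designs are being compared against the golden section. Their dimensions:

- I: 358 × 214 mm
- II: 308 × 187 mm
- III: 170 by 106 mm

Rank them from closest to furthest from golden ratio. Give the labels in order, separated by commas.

III, II, I

I: 358/214 ≈ 1.673 → |1.673 − 1.618| = 0.055
II: 308/187 ≈ 1.647 → |1.647 − 1.618| = 0.029
III: 170/106 ≈ 1.604 → |1.604 − 1.618| = 0.014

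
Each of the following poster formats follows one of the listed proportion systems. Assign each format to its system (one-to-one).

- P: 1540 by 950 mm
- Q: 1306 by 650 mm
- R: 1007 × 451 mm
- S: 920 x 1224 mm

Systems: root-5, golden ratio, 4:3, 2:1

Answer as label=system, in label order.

P = 1540/950 ≈ 1.621 → golden ratio (1.618)
Q = 1306/650 ≈ 2.009 → 2:1 (2.000)
R = 1007/451 ≈ 2.233 → root-5 (2.236)
S = 1224/920 ≈ 1.330 → 4:3 (1.333)

P=golden ratio, Q=2:1, R=root-5, S=4:3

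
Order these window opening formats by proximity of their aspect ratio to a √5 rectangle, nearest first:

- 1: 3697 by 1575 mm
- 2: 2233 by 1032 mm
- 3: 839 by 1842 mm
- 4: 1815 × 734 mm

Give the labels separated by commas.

3, 2, 1, 4

Ratios: 1 = 3697 / 1575 ≈ 2.347; 2 = 2233 / 1032 ≈ 2.164; 3 = 1842 / 839 ≈ 2.195; 4 = 1815 / 734 ≈ 2.473.
|Δ from 2.236|: 1 0.111; 2 0.072; 3 0.041; 4 0.237.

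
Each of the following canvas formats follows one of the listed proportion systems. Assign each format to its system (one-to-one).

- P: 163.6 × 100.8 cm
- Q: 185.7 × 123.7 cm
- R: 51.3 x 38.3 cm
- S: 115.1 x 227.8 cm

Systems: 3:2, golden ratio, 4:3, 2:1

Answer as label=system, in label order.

P = 163.6/100.8 ≈ 1.623 → golden ratio (1.618)
Q = 185.7/123.7 ≈ 1.501 → 3:2 (1.500)
R = 51.3/38.3 ≈ 1.339 → 4:3 (1.333)
S = 227.8/115.1 ≈ 1.979 → 2:1 (2.000)

P=golden ratio, Q=3:2, R=4:3, S=2:1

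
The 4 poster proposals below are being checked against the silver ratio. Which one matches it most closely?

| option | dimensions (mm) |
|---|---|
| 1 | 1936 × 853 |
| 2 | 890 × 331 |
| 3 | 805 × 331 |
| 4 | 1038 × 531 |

3

Ratios (long/short): 1 ≈ 2.270; 2 ≈ 2.689; 3 ≈ 2.432; 4 ≈ 1.955.
silver ratio ≈ 2.414; option 3 is nearest (Δ 0.018).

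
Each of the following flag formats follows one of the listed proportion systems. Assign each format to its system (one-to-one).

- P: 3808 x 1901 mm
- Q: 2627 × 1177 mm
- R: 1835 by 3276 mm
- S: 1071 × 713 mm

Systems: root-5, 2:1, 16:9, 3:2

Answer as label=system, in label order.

P=2:1, Q=root-5, R=16:9, S=3:2

Ratios: P ≈ 2.003; Q ≈ 2.232; R ≈ 1.785; S ≈ 1.502.
Targets: root-5 ≈ 2.236; 2:1 ≈ 2.000; 16:9 ≈ 1.778; 3:2 ≈ 1.500.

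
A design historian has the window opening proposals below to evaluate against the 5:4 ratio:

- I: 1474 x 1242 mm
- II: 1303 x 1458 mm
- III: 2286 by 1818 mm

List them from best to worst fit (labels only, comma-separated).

I: 1474/1242 ≈ 1.187 → |1.187 − 1.250| = 0.063
II: 1458/1303 ≈ 1.119 → |1.119 − 1.250| = 0.131
III: 2286/1818 ≈ 1.257 → |1.257 − 1.250| = 0.007

III, I, II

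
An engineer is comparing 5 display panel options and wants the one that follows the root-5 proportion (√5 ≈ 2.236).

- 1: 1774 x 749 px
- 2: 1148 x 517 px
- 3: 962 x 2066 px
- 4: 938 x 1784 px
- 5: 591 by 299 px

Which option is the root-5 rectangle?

2

Target root-5 ≈ 2.236.
1: 2.368 (Δ0.132)  2: 2.221 (Δ0.015)  3: 2.148 (Δ0.088)  4: 1.902 (Δ0.334)  5: 1.977 (Δ0.259)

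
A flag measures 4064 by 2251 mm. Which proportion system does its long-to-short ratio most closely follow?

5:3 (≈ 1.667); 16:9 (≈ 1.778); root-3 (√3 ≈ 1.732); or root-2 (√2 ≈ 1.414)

Ratio = 4064 / 2251 ≈ 1.805.
Distances: 5:3 1.667 (Δ 0.138); 16:9 1.778 (Δ 0.027); root-3 1.732 (Δ 0.073); root-2 1.414 (Δ 0.391).

16:9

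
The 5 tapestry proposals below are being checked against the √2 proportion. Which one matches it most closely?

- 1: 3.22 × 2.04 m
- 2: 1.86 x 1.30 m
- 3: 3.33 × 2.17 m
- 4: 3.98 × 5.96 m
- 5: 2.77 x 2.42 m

Target root-2 ≈ 1.414.
1: 1.578 (Δ0.164)  2: 1.431 (Δ0.017)  3: 1.535 (Δ0.121)  4: 1.497 (Δ0.083)  5: 1.145 (Δ0.269)

2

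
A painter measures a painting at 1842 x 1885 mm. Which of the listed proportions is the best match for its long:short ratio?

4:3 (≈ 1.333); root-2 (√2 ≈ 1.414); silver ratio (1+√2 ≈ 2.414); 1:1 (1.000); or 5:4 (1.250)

1:1

1885/1842 ≈ 1.023. Nearest candidates are 1:1 (1.000, off by 0.023) and 5:4 (1.250, off by 0.227).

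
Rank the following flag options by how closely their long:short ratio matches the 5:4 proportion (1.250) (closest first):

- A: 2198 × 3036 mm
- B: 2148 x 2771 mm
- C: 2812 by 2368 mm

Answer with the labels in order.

Ratios: A = 3036 / 2198 ≈ 1.381; B = 2771 / 2148 ≈ 1.290; C = 2812 / 2368 ≈ 1.188.
|Δ from 1.250|: A 0.131; B 0.040; C 0.062.

B, C, A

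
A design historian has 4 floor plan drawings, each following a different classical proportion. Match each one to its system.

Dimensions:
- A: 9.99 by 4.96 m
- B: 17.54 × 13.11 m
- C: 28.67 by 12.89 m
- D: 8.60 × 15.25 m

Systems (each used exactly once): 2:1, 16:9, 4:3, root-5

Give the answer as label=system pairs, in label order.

A=2:1, B=4:3, C=root-5, D=16:9

A = 9.99/4.96 ≈ 2.014 → 2:1 (2.000)
B = 17.54/13.11 ≈ 1.338 → 4:3 (1.333)
C = 28.67/12.89 ≈ 2.224 → root-5 (2.236)
D = 15.25/8.60 ≈ 1.773 → 16:9 (1.778)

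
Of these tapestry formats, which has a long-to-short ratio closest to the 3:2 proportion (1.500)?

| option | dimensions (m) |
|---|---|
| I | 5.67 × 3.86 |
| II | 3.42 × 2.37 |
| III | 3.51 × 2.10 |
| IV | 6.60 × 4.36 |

IV

Ratios (long/short): I ≈ 1.469; II ≈ 1.443; III ≈ 1.671; IV ≈ 1.514.
3:2 ≈ 1.500; option IV is nearest (Δ 0.014).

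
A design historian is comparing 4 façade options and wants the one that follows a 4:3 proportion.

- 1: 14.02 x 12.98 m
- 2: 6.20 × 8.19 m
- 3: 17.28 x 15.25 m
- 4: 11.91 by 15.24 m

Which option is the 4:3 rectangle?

2

Target 4:3 ≈ 1.333.
1: 1.080 (Δ0.253)  2: 1.321 (Δ0.012)  3: 1.133 (Δ0.200)  4: 1.280 (Δ0.053)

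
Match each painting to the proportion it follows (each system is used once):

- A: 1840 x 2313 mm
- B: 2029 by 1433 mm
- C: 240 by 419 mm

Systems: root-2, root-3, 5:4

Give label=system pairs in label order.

Ratios: A ≈ 1.257; B ≈ 1.416; C ≈ 1.746.
Targets: root-2 ≈ 1.414; root-3 ≈ 1.732; 5:4 ≈ 1.250.

A=5:4, B=root-2, C=root-3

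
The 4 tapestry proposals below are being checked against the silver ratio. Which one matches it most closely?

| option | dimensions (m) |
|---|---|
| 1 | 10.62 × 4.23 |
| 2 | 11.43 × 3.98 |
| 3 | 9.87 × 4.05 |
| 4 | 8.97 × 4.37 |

Target silver ratio ≈ 2.414.
1: 2.511 (Δ0.097)  2: 2.872 (Δ0.458)  3: 2.437 (Δ0.023)  4: 2.053 (Δ0.361)

3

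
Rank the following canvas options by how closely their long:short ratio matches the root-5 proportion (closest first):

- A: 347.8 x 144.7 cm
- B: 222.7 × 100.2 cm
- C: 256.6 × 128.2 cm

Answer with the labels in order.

B, A, C

A: 347.8/144.7 ≈ 2.404 → |2.404 − 2.236| = 0.168
B: 222.7/100.2 ≈ 2.223 → |2.223 − 2.236| = 0.013
C: 256.6/128.2 ≈ 2.002 → |2.002 − 2.236| = 0.234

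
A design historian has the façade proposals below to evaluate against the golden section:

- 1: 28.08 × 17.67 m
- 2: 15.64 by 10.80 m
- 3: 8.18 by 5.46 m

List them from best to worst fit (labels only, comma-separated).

1: 28.08/17.67 ≈ 1.589 → |1.589 − 1.618| = 0.029
2: 15.64/10.80 ≈ 1.448 → |1.448 − 1.618| = 0.170
3: 8.18/5.46 ≈ 1.498 → |1.498 − 1.618| = 0.120

1, 3, 2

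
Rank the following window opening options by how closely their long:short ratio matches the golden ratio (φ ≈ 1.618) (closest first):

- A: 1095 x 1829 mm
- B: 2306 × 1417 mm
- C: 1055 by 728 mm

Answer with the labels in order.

B, A, C

Ratios: A = 1829 / 1095 ≈ 1.670; B = 2306 / 1417 ≈ 1.627; C = 1055 / 728 ≈ 1.449.
|Δ from 1.618|: A 0.052; B 0.009; C 0.169.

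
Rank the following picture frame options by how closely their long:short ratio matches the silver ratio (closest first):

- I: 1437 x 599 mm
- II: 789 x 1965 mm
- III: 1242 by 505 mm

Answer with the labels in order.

I: 1437/599 ≈ 2.399 → |2.399 − 2.414| = 0.015
II: 1965/789 ≈ 2.490 → |2.490 − 2.414| = 0.076
III: 1242/505 ≈ 2.459 → |2.459 − 2.414| = 0.045

I, III, II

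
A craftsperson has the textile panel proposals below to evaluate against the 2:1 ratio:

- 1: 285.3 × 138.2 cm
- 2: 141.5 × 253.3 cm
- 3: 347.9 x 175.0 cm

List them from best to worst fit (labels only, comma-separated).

1: 285.3/138.2 ≈ 2.064 → |2.064 − 2.000| = 0.064
2: 253.3/141.5 ≈ 1.790 → |1.790 − 2.000| = 0.210
3: 347.9/175.0 ≈ 1.988 → |1.988 − 2.000| = 0.012

3, 1, 2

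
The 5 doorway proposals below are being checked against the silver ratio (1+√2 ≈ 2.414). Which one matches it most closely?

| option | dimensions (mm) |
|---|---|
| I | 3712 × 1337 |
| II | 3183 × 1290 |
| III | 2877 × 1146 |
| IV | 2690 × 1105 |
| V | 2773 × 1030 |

Target silver ratio ≈ 2.414.
I: 2.776 (Δ0.362)  II: 2.467 (Δ0.053)  III: 2.510 (Δ0.096)  IV: 2.434 (Δ0.020)  V: 2.692 (Δ0.278)

IV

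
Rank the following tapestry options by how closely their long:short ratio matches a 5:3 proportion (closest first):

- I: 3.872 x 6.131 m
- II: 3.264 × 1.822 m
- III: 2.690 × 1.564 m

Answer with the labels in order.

I: 6.131/3.872 ≈ 1.583 → |1.583 − 1.667| = 0.084
II: 3.264/1.822 ≈ 1.791 → |1.791 − 1.667| = 0.124
III: 2.690/1.564 ≈ 1.720 → |1.720 − 1.667| = 0.053

III, I, II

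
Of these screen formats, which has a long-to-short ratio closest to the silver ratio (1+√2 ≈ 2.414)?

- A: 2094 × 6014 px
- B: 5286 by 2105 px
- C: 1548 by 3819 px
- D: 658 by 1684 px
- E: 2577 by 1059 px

E

Target silver ratio ≈ 2.414.
A: 2.872 (Δ0.458)  B: 2.511 (Δ0.097)  C: 2.467 (Δ0.053)  D: 2.559 (Δ0.145)  E: 2.433 (Δ0.019)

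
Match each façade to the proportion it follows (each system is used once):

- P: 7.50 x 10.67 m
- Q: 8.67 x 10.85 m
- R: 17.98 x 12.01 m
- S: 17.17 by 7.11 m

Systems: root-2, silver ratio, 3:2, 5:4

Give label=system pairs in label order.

P=root-2, Q=5:4, R=3:2, S=silver ratio

Ratios: P ≈ 1.423; Q ≈ 1.251; R ≈ 1.497; S ≈ 2.415.
Targets: root-2 ≈ 1.414; silver ratio ≈ 2.414; 3:2 ≈ 1.500; 5:4 ≈ 1.250.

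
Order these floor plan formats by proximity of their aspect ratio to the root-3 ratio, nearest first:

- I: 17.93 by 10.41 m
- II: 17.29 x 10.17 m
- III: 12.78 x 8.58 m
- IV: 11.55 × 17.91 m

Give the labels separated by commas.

I, II, IV, III

Ratios: I = 17.93 / 10.41 ≈ 1.722; II = 17.29 / 10.17 ≈ 1.700; III = 12.78 / 8.58 ≈ 1.490; IV = 17.91 / 11.55 ≈ 1.551.
|Δ from 1.732|: I 0.010; II 0.032; III 0.242; IV 0.181.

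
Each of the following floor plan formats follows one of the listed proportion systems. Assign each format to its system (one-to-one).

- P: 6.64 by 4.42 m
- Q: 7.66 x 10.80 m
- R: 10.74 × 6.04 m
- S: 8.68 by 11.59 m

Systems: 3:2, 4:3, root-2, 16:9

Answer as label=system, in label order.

Ratios: P ≈ 1.502; Q ≈ 1.410; R ≈ 1.778; S ≈ 1.335.
Targets: 3:2 ≈ 1.500; 4:3 ≈ 1.333; root-2 ≈ 1.414; 16:9 ≈ 1.778.

P=3:2, Q=root-2, R=16:9, S=4:3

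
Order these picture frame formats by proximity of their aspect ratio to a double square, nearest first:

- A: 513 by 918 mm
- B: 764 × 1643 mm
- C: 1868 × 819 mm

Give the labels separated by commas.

B, A, C

A: 918/513 ≈ 1.789 → |1.789 − 2.000| = 0.211
B: 1643/764 ≈ 2.151 → |2.151 − 2.000| = 0.151
C: 1868/819 ≈ 2.281 → |2.281 − 2.000| = 0.281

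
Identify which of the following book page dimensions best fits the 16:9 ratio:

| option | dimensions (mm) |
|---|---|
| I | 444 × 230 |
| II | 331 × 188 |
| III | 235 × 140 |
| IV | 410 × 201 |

II

Ratios (long/short): I ≈ 1.930; II ≈ 1.761; III ≈ 1.679; IV ≈ 2.040.
16:9 ≈ 1.778; option II is nearest (Δ 0.017).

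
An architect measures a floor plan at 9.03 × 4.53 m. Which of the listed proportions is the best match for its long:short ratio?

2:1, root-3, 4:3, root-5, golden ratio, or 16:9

9.03/4.53 ≈ 1.993. Nearest candidates are 2:1 (2.000, off by 0.007) and 16:9 (1.778, off by 0.215).

2:1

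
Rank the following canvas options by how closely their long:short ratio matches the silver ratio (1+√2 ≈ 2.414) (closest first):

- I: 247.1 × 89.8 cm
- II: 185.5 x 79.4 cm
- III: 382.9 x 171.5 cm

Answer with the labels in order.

Ratios: I = 247.1 / 89.8 ≈ 2.752; II = 185.5 / 79.4 ≈ 2.336; III = 382.9 / 171.5 ≈ 2.233.
|Δ from 2.414|: I 0.338; II 0.078; III 0.181.

II, III, I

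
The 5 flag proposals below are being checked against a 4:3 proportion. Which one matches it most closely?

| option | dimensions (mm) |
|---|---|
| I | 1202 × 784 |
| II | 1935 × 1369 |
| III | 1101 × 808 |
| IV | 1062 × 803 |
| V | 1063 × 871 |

Ratios (long/short): I ≈ 1.533; II ≈ 1.413; III ≈ 1.363; IV ≈ 1.323; V ≈ 1.220.
4:3 ≈ 1.333; option IV is nearest (Δ 0.010).

IV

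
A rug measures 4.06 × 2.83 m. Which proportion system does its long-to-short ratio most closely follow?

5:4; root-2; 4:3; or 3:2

root-2

4.06/2.83 ≈ 1.435. Nearest candidates are root-2 (1.414, off by 0.021) and 3:2 (1.500, off by 0.065).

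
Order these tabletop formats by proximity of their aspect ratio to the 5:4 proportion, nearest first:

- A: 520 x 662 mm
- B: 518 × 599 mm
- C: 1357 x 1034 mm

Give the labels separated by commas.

A, C, B

Ratios: A = 662 / 520 ≈ 1.273; B = 599 / 518 ≈ 1.156; C = 1357 / 1034 ≈ 1.312.
|Δ from 1.250|: A 0.023; B 0.094; C 0.062.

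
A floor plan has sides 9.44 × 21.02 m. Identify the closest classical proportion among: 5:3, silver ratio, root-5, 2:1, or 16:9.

root-5

21.02/9.44 ≈ 2.227. Nearest candidates are root-5 (2.236, off by 0.009) and silver ratio (2.414, off by 0.187).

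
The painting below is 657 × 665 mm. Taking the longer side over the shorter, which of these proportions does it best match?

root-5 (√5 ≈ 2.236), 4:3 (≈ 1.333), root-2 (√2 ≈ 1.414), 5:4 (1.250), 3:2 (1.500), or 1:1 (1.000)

665/657 ≈ 1.012. Nearest candidates are 1:1 (1.000, off by 0.012) and 5:4 (1.250, off by 0.238).

1:1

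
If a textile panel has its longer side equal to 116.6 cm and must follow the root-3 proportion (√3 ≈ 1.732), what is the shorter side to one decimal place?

root-3 ≈ 1.73205.
Shorter side = 116.6 ÷ 1.73205 ≈ 67.319 → 67.3 cm.

67.3 cm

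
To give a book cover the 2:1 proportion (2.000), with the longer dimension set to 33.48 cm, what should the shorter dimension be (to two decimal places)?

16.74 cm

2:1 = 2.00000.
Shorter side = 33.48 ÷ 2.00000 ≈ 16.7400 → 16.74 cm.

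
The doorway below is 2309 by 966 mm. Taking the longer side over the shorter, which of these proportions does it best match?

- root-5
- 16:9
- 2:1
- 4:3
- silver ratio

2309/966 ≈ 2.390. Nearest candidates are silver ratio (2.414, off by 0.024) and root-5 (2.236, off by 0.154).

silver ratio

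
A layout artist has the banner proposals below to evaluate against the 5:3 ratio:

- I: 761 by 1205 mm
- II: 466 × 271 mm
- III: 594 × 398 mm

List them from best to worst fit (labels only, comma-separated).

I: 1205/761 ≈ 1.583 → |1.583 − 1.667| = 0.084
II: 466/271 ≈ 1.720 → |1.720 − 1.667| = 0.053
III: 594/398 ≈ 1.492 → |1.492 − 1.667| = 0.175

II, I, III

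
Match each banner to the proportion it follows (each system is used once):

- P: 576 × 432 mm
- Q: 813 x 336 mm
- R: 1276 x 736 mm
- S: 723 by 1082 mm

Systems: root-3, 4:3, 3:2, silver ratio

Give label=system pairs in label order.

P = 576/432 ≈ 1.333 → 4:3 (1.333)
Q = 813/336 ≈ 2.420 → silver ratio (2.414)
R = 1276/736 ≈ 1.734 → root-3 (1.732)
S = 1082/723 ≈ 1.497 → 3:2 (1.500)

P=4:3, Q=silver ratio, R=root-3, S=3:2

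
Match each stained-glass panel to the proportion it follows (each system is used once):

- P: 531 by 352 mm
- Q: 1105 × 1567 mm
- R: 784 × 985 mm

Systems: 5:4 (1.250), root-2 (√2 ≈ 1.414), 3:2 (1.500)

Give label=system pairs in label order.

P=3:2, Q=root-2, R=5:4

Ratios: P ≈ 1.509; Q ≈ 1.418; R ≈ 1.256.
Targets: 5:4 ≈ 1.250; root-2 ≈ 1.414; 3:2 ≈ 1.500.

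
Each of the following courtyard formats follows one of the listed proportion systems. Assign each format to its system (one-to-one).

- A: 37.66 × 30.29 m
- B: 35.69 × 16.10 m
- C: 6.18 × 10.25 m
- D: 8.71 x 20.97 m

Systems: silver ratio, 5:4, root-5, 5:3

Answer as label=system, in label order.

Ratios: A ≈ 1.243; B ≈ 2.217; C ≈ 1.659; D ≈ 2.408.
Targets: silver ratio ≈ 2.414; 5:4 ≈ 1.250; root-5 ≈ 2.236; 5:3 ≈ 1.667.

A=5:4, B=root-5, C=5:3, D=silver ratio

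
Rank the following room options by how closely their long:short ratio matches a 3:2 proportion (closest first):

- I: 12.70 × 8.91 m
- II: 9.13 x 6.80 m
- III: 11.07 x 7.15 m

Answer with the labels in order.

Ratios: I = 12.70 / 8.91 ≈ 1.425; II = 9.13 / 6.80 ≈ 1.343; III = 11.07 / 7.15 ≈ 1.548.
|Δ from 1.500|: I 0.075; II 0.157; III 0.048.

III, I, II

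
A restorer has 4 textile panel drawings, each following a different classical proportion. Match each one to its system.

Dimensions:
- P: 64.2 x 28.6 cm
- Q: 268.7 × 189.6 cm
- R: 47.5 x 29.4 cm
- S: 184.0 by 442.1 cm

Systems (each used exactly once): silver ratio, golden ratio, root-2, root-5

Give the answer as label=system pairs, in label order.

Ratios: P ≈ 2.245; Q ≈ 1.417; R ≈ 1.616; S ≈ 2.403.
Targets: silver ratio ≈ 2.414; golden ratio ≈ 1.618; root-2 ≈ 1.414; root-5 ≈ 2.236.

P=root-5, Q=root-2, R=golden ratio, S=silver ratio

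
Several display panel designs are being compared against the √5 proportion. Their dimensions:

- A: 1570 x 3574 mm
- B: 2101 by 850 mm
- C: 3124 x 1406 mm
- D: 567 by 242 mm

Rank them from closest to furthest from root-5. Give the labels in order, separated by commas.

A: 3574/1570 ≈ 2.276 → |2.276 − 2.236| = 0.040
B: 2101/850 ≈ 2.472 → |2.472 − 2.236| = 0.236
C: 3124/1406 ≈ 2.222 → |2.222 − 2.236| = 0.014
D: 567/242 ≈ 2.343 → |2.343 − 2.236| = 0.107

C, A, D, B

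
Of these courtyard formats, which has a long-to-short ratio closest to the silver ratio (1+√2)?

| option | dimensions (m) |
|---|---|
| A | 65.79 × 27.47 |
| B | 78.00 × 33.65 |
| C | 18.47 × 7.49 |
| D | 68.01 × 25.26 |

Target silver ratio ≈ 2.414.
A: 2.395 (Δ0.019)  B: 2.318 (Δ0.096)  C: 2.466 (Δ0.052)  D: 2.692 (Δ0.278)

A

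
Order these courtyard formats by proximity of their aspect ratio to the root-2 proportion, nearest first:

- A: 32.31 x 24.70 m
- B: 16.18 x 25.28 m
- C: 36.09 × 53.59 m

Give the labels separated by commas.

Ratios: A = 32.31 / 24.70 ≈ 1.308; B = 25.28 / 16.18 ≈ 1.562; C = 53.59 / 36.09 ≈ 1.485.
|Δ from 1.414|: A 0.106; B 0.148; C 0.071.

C, A, B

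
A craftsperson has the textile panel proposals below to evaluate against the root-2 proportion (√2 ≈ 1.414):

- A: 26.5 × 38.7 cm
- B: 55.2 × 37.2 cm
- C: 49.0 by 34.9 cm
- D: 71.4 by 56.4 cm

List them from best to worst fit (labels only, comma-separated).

C, A, B, D

A: 38.7/26.5 ≈ 1.460 → |1.460 − 1.414| = 0.046
B: 55.2/37.2 ≈ 1.484 → |1.484 − 1.414| = 0.070
C: 49.0/34.9 ≈ 1.404 → |1.404 − 1.414| = 0.010
D: 71.4/56.4 ≈ 1.266 → |1.266 − 1.414| = 0.148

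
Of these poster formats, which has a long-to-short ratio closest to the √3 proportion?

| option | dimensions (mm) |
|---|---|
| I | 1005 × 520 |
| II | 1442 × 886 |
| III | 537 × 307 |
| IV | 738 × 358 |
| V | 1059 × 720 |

III

Target root-3 ≈ 1.732.
I: 1.933 (Δ0.201)  II: 1.628 (Δ0.104)  III: 1.749 (Δ0.017)  IV: 2.061 (Δ0.329)  V: 1.471 (Δ0.261)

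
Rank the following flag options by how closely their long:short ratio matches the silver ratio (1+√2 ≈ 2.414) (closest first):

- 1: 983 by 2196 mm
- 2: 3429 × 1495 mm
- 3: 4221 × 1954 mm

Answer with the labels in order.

2, 1, 3

Ratios: 1 = 2196 / 983 ≈ 2.234; 2 = 3429 / 1495 ≈ 2.294; 3 = 4221 / 1954 ≈ 2.160.
|Δ from 2.414|: 1 0.180; 2 0.120; 3 0.254.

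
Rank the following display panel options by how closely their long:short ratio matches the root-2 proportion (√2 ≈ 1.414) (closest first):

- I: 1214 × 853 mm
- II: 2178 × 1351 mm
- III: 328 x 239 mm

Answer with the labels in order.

I, III, II

Ratios: I = 1214 / 853 ≈ 1.423; II = 2178 / 1351 ≈ 1.612; III = 328 / 239 ≈ 1.372.
|Δ from 1.414|: I 0.009; II 0.198; III 0.042.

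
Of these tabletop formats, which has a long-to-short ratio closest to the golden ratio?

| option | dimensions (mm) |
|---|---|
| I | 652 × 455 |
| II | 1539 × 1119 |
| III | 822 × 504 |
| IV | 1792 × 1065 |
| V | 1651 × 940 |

III

Ratios (long/short): I ≈ 1.433; II ≈ 1.375; III ≈ 1.631; IV ≈ 1.683; V ≈ 1.756.
golden ratio ≈ 1.618; option III is nearest (Δ 0.013).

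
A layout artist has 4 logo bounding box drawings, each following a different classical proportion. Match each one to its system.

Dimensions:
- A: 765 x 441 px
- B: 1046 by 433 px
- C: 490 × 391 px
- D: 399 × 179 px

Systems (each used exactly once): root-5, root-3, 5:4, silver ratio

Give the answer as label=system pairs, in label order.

A=root-3, B=silver ratio, C=5:4, D=root-5

A = 765/441 ≈ 1.735 → root-3 (1.732)
B = 1046/433 ≈ 2.416 → silver ratio (2.414)
C = 490/391 ≈ 1.253 → 5:4 (1.250)
D = 399/179 ≈ 2.229 → root-5 (2.236)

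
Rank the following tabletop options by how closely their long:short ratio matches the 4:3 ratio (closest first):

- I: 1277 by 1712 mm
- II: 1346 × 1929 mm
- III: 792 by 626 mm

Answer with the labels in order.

Ratios: I = 1712 / 1277 ≈ 1.341; II = 1929 / 1346 ≈ 1.433; III = 792 / 626 ≈ 1.265.
|Δ from 1.333|: I 0.008; II 0.100; III 0.068.

I, III, II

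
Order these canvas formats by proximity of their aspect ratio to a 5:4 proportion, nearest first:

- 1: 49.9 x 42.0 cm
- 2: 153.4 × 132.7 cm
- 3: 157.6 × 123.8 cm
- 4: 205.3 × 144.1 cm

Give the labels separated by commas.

1: 49.9/42.0 ≈ 1.188 → |1.188 − 1.250| = 0.062
2: 153.4/132.7 ≈ 1.156 → |1.156 − 1.250| = 0.094
3: 157.6/123.8 ≈ 1.273 → |1.273 − 1.250| = 0.023
4: 205.3/144.1 ≈ 1.425 → |1.425 − 1.250| = 0.175

3, 1, 2, 4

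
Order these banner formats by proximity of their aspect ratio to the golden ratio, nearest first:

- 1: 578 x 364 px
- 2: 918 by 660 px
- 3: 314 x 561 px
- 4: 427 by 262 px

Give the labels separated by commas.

4, 1, 3, 2

1: 578/364 ≈ 1.588 → |1.588 − 1.618| = 0.030
2: 918/660 ≈ 1.391 → |1.391 − 1.618| = 0.227
3: 561/314 ≈ 1.787 → |1.787 − 1.618| = 0.169
4: 427/262 ≈ 1.630 → |1.630 − 1.618| = 0.012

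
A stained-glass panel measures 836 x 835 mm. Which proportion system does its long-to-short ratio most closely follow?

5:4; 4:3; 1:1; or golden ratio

836/835 ≈ 1.001. Nearest candidates are 1:1 (1.000, off by 0.001) and 5:4 (1.250, off by 0.249).

1:1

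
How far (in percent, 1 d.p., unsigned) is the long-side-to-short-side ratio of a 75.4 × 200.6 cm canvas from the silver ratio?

Ratio = 200.6 / 75.4 ≈ 2.6605.
Ideal silver ratio ≈ 2.4142. |2.6605 − 2.4142| / 2.4142 ≈ 10.20% → 10.2%.

10.2%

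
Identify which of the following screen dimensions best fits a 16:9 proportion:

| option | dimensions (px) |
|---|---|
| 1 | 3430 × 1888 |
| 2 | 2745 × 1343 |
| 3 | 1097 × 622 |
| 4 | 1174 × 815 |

3

Ratios (long/short): 1 ≈ 1.817; 2 ≈ 2.044; 3 ≈ 1.764; 4 ≈ 1.440.
16:9 ≈ 1.778; option 3 is nearest (Δ 0.014).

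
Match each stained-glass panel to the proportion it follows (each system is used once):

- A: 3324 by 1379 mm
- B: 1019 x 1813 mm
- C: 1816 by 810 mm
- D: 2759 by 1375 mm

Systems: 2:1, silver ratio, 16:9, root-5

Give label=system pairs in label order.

A=silver ratio, B=16:9, C=root-5, D=2:1

A = 3324/1379 ≈ 2.410 → silver ratio (2.414)
B = 1813/1019 ≈ 1.779 → 16:9 (1.778)
C = 1816/810 ≈ 2.242 → root-5 (2.236)
D = 2759/1375 ≈ 2.007 → 2:1 (2.000)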